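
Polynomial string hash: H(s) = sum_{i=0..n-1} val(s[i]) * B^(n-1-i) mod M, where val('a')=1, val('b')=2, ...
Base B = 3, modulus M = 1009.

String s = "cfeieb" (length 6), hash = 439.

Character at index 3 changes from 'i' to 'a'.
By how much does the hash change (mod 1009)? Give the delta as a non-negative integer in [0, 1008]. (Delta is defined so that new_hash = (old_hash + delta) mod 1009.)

Delta formula: (val(new) - val(old)) * B^(n-1-k) mod M
  val('a') - val('i') = 1 - 9 = -8
  B^(n-1-k) = 3^2 mod 1009 = 9
  Delta = -8 * 9 mod 1009 = 937

Answer: 937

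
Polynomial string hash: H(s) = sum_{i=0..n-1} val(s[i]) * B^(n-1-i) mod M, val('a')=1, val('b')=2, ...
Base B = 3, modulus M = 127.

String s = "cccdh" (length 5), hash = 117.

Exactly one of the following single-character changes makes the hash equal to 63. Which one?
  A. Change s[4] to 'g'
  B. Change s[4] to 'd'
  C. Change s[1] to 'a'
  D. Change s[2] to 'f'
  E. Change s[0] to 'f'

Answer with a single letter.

Answer: C

Derivation:
Option A: s[4]='h'->'g', delta=(7-8)*3^0 mod 127 = 126, hash=117+126 mod 127 = 116
Option B: s[4]='h'->'d', delta=(4-8)*3^0 mod 127 = 123, hash=117+123 mod 127 = 113
Option C: s[1]='c'->'a', delta=(1-3)*3^3 mod 127 = 73, hash=117+73 mod 127 = 63 <-- target
Option D: s[2]='c'->'f', delta=(6-3)*3^2 mod 127 = 27, hash=117+27 mod 127 = 17
Option E: s[0]='c'->'f', delta=(6-3)*3^4 mod 127 = 116, hash=117+116 mod 127 = 106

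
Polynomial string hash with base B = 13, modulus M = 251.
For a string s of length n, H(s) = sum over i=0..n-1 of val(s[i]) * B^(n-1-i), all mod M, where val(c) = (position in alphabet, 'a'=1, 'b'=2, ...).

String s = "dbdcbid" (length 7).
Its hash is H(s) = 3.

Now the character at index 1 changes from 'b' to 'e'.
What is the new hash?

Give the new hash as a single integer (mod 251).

Answer: 195

Derivation:
val('b') = 2, val('e') = 5
Position k = 1, exponent = n-1-k = 5
B^5 mod M = 13^5 mod 251 = 64
Delta = (5 - 2) * 64 mod 251 = 192
New hash = (3 + 192) mod 251 = 195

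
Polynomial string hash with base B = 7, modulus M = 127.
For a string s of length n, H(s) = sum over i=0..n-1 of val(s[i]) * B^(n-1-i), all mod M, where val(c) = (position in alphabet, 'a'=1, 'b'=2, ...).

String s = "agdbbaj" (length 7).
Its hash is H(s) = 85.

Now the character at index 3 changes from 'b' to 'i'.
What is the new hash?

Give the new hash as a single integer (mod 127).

val('b') = 2, val('i') = 9
Position k = 3, exponent = n-1-k = 3
B^3 mod M = 7^3 mod 127 = 89
Delta = (9 - 2) * 89 mod 127 = 115
New hash = (85 + 115) mod 127 = 73

Answer: 73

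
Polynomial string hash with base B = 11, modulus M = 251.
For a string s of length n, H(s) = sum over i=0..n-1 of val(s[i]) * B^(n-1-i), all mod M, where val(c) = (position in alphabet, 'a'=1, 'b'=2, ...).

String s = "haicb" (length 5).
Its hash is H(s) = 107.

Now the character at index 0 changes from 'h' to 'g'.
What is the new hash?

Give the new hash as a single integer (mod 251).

Answer: 24

Derivation:
val('h') = 8, val('g') = 7
Position k = 0, exponent = n-1-k = 4
B^4 mod M = 11^4 mod 251 = 83
Delta = (7 - 8) * 83 mod 251 = 168
New hash = (107 + 168) mod 251 = 24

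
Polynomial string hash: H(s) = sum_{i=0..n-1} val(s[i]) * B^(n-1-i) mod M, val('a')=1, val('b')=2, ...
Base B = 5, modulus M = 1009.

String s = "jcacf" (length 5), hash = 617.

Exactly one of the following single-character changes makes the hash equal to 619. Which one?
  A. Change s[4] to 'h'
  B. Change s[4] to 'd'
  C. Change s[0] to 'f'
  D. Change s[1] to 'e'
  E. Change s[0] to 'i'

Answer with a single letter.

Option A: s[4]='f'->'h', delta=(8-6)*5^0 mod 1009 = 2, hash=617+2 mod 1009 = 619 <-- target
Option B: s[4]='f'->'d', delta=(4-6)*5^0 mod 1009 = 1007, hash=617+1007 mod 1009 = 615
Option C: s[0]='j'->'f', delta=(6-10)*5^4 mod 1009 = 527, hash=617+527 mod 1009 = 135
Option D: s[1]='c'->'e', delta=(5-3)*5^3 mod 1009 = 250, hash=617+250 mod 1009 = 867
Option E: s[0]='j'->'i', delta=(9-10)*5^4 mod 1009 = 384, hash=617+384 mod 1009 = 1001

Answer: A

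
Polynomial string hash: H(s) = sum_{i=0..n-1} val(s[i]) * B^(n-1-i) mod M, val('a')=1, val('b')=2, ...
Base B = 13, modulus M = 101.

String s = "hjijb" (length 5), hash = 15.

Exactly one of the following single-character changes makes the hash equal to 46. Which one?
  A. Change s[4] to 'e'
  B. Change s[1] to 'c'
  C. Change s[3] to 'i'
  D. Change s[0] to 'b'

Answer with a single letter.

Answer: D

Derivation:
Option A: s[4]='b'->'e', delta=(5-2)*13^0 mod 101 = 3, hash=15+3 mod 101 = 18
Option B: s[1]='j'->'c', delta=(3-10)*13^3 mod 101 = 74, hash=15+74 mod 101 = 89
Option C: s[3]='j'->'i', delta=(9-10)*13^1 mod 101 = 88, hash=15+88 mod 101 = 2
Option D: s[0]='h'->'b', delta=(2-8)*13^4 mod 101 = 31, hash=15+31 mod 101 = 46 <-- target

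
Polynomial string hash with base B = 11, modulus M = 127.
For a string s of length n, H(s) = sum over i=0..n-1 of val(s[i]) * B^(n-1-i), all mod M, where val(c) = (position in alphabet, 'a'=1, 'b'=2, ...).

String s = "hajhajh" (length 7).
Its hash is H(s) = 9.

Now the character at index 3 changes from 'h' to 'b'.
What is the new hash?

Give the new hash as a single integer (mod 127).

Answer: 24

Derivation:
val('h') = 8, val('b') = 2
Position k = 3, exponent = n-1-k = 3
B^3 mod M = 11^3 mod 127 = 61
Delta = (2 - 8) * 61 mod 127 = 15
New hash = (9 + 15) mod 127 = 24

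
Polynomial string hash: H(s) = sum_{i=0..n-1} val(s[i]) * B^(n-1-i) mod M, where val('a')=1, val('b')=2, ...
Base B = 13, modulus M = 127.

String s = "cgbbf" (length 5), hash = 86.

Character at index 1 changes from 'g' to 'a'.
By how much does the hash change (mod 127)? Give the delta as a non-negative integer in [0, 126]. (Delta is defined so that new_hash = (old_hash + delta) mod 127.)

Delta formula: (val(new) - val(old)) * B^(n-1-k) mod M
  val('a') - val('g') = 1 - 7 = -6
  B^(n-1-k) = 13^3 mod 127 = 38
  Delta = -6 * 38 mod 127 = 26

Answer: 26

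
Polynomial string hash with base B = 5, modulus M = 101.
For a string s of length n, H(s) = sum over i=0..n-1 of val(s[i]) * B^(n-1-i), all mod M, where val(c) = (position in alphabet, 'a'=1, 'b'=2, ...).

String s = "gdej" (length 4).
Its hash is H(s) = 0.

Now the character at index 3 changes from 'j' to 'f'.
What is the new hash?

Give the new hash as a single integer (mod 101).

val('j') = 10, val('f') = 6
Position k = 3, exponent = n-1-k = 0
B^0 mod M = 5^0 mod 101 = 1
Delta = (6 - 10) * 1 mod 101 = 97
New hash = (0 + 97) mod 101 = 97

Answer: 97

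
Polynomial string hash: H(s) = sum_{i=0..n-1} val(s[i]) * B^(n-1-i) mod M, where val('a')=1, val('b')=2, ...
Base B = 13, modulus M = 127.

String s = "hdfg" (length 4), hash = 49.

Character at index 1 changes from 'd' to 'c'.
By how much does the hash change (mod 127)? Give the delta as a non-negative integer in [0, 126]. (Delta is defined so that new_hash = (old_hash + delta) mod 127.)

Answer: 85

Derivation:
Delta formula: (val(new) - val(old)) * B^(n-1-k) mod M
  val('c') - val('d') = 3 - 4 = -1
  B^(n-1-k) = 13^2 mod 127 = 42
  Delta = -1 * 42 mod 127 = 85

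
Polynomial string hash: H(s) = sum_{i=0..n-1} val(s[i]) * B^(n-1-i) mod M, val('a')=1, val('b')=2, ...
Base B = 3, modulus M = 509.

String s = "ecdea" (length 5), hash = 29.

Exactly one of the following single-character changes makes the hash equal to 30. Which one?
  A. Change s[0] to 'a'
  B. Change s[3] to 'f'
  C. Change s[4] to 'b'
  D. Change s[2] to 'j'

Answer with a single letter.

Option A: s[0]='e'->'a', delta=(1-5)*3^4 mod 509 = 185, hash=29+185 mod 509 = 214
Option B: s[3]='e'->'f', delta=(6-5)*3^1 mod 509 = 3, hash=29+3 mod 509 = 32
Option C: s[4]='a'->'b', delta=(2-1)*3^0 mod 509 = 1, hash=29+1 mod 509 = 30 <-- target
Option D: s[2]='d'->'j', delta=(10-4)*3^2 mod 509 = 54, hash=29+54 mod 509 = 83

Answer: C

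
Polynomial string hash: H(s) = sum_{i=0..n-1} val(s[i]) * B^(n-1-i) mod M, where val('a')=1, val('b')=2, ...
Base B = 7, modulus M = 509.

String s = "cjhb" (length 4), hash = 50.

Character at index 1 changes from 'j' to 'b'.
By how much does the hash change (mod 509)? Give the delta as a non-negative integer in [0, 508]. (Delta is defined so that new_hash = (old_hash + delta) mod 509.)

Delta formula: (val(new) - val(old)) * B^(n-1-k) mod M
  val('b') - val('j') = 2 - 10 = -8
  B^(n-1-k) = 7^2 mod 509 = 49
  Delta = -8 * 49 mod 509 = 117

Answer: 117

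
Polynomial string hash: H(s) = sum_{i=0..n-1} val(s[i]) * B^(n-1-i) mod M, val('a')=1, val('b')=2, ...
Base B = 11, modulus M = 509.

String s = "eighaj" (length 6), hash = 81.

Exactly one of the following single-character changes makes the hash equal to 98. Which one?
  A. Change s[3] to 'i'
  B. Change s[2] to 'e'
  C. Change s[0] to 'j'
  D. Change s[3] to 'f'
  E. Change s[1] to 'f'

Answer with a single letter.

Answer: C

Derivation:
Option A: s[3]='h'->'i', delta=(9-8)*11^2 mod 509 = 121, hash=81+121 mod 509 = 202
Option B: s[2]='g'->'e', delta=(5-7)*11^3 mod 509 = 392, hash=81+392 mod 509 = 473
Option C: s[0]='e'->'j', delta=(10-5)*11^5 mod 509 = 17, hash=81+17 mod 509 = 98 <-- target
Option D: s[3]='h'->'f', delta=(6-8)*11^2 mod 509 = 267, hash=81+267 mod 509 = 348
Option E: s[1]='i'->'f', delta=(6-9)*11^4 mod 509 = 360, hash=81+360 mod 509 = 441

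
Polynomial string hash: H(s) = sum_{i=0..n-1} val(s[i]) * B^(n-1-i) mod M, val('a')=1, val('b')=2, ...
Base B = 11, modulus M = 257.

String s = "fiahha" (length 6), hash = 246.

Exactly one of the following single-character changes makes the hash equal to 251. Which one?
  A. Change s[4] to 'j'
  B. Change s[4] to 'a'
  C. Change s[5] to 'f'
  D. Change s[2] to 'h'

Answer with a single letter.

Option A: s[4]='h'->'j', delta=(10-8)*11^1 mod 257 = 22, hash=246+22 mod 257 = 11
Option B: s[4]='h'->'a', delta=(1-8)*11^1 mod 257 = 180, hash=246+180 mod 257 = 169
Option C: s[5]='a'->'f', delta=(6-1)*11^0 mod 257 = 5, hash=246+5 mod 257 = 251 <-- target
Option D: s[2]='a'->'h', delta=(8-1)*11^3 mod 257 = 65, hash=246+65 mod 257 = 54

Answer: C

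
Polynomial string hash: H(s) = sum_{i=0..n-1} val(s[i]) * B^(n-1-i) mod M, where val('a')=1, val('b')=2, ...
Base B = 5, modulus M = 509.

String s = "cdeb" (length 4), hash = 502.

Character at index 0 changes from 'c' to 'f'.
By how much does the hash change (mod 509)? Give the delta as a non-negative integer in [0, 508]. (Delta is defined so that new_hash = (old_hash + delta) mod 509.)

Delta formula: (val(new) - val(old)) * B^(n-1-k) mod M
  val('f') - val('c') = 6 - 3 = 3
  B^(n-1-k) = 5^3 mod 509 = 125
  Delta = 3 * 125 mod 509 = 375

Answer: 375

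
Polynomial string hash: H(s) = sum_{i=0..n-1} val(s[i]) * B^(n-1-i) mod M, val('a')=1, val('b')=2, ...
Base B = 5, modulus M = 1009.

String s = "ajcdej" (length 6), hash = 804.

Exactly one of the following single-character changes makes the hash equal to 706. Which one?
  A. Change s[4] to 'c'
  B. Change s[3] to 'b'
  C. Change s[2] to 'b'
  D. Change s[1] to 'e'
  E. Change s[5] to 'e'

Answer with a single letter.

Answer: D

Derivation:
Option A: s[4]='e'->'c', delta=(3-5)*5^1 mod 1009 = 999, hash=804+999 mod 1009 = 794
Option B: s[3]='d'->'b', delta=(2-4)*5^2 mod 1009 = 959, hash=804+959 mod 1009 = 754
Option C: s[2]='c'->'b', delta=(2-3)*5^3 mod 1009 = 884, hash=804+884 mod 1009 = 679
Option D: s[1]='j'->'e', delta=(5-10)*5^4 mod 1009 = 911, hash=804+911 mod 1009 = 706 <-- target
Option E: s[5]='j'->'e', delta=(5-10)*5^0 mod 1009 = 1004, hash=804+1004 mod 1009 = 799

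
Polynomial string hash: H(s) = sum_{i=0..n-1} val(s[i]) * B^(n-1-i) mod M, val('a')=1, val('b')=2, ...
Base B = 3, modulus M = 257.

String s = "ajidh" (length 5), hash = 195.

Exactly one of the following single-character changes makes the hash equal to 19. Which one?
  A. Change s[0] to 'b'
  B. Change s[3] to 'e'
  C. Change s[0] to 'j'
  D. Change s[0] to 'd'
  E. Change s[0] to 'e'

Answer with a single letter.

Answer: A

Derivation:
Option A: s[0]='a'->'b', delta=(2-1)*3^4 mod 257 = 81, hash=195+81 mod 257 = 19 <-- target
Option B: s[3]='d'->'e', delta=(5-4)*3^1 mod 257 = 3, hash=195+3 mod 257 = 198
Option C: s[0]='a'->'j', delta=(10-1)*3^4 mod 257 = 215, hash=195+215 mod 257 = 153
Option D: s[0]='a'->'d', delta=(4-1)*3^4 mod 257 = 243, hash=195+243 mod 257 = 181
Option E: s[0]='a'->'e', delta=(5-1)*3^4 mod 257 = 67, hash=195+67 mod 257 = 5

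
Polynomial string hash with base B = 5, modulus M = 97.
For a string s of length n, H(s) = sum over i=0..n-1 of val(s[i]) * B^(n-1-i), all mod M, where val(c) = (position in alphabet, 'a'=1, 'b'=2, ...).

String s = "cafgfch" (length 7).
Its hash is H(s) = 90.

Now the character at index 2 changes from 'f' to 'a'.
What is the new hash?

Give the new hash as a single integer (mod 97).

Answer: 69

Derivation:
val('f') = 6, val('a') = 1
Position k = 2, exponent = n-1-k = 4
B^4 mod M = 5^4 mod 97 = 43
Delta = (1 - 6) * 43 mod 97 = 76
New hash = (90 + 76) mod 97 = 69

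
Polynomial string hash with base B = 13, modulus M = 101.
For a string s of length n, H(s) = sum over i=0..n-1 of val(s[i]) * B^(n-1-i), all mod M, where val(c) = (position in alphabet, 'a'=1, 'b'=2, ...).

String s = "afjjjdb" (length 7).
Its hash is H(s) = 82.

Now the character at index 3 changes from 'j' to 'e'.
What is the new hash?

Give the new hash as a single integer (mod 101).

val('j') = 10, val('e') = 5
Position k = 3, exponent = n-1-k = 3
B^3 mod M = 13^3 mod 101 = 76
Delta = (5 - 10) * 76 mod 101 = 24
New hash = (82 + 24) mod 101 = 5

Answer: 5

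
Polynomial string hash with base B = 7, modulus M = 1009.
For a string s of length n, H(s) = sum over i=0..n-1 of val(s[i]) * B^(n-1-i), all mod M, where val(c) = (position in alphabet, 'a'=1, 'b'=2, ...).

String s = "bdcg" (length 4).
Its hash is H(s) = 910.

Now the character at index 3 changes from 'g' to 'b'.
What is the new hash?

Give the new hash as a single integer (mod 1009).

val('g') = 7, val('b') = 2
Position k = 3, exponent = n-1-k = 0
B^0 mod M = 7^0 mod 1009 = 1
Delta = (2 - 7) * 1 mod 1009 = 1004
New hash = (910 + 1004) mod 1009 = 905

Answer: 905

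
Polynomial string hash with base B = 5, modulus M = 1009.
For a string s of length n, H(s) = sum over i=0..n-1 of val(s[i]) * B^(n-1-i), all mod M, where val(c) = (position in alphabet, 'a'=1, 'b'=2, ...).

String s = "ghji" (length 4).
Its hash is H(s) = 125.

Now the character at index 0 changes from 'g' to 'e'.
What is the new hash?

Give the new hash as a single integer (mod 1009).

val('g') = 7, val('e') = 5
Position k = 0, exponent = n-1-k = 3
B^3 mod M = 5^3 mod 1009 = 125
Delta = (5 - 7) * 125 mod 1009 = 759
New hash = (125 + 759) mod 1009 = 884

Answer: 884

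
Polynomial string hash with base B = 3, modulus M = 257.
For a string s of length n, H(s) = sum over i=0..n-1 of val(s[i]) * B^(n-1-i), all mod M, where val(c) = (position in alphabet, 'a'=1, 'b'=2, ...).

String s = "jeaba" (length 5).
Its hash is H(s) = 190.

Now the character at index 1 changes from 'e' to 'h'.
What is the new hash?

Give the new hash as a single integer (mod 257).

val('e') = 5, val('h') = 8
Position k = 1, exponent = n-1-k = 3
B^3 mod M = 3^3 mod 257 = 27
Delta = (8 - 5) * 27 mod 257 = 81
New hash = (190 + 81) mod 257 = 14

Answer: 14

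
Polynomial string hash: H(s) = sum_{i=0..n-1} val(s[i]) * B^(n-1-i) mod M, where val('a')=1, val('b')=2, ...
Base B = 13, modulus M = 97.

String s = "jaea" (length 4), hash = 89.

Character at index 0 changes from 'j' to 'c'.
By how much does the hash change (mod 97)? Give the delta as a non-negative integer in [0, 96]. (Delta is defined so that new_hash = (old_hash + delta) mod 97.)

Delta formula: (val(new) - val(old)) * B^(n-1-k) mod M
  val('c') - val('j') = 3 - 10 = -7
  B^(n-1-k) = 13^3 mod 97 = 63
  Delta = -7 * 63 mod 97 = 44

Answer: 44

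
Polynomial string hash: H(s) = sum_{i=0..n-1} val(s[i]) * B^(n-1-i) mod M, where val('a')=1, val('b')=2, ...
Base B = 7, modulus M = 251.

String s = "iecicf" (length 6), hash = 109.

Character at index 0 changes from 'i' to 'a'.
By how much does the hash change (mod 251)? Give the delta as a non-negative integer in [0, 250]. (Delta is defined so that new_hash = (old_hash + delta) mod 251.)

Answer: 80

Derivation:
Delta formula: (val(new) - val(old)) * B^(n-1-k) mod M
  val('a') - val('i') = 1 - 9 = -8
  B^(n-1-k) = 7^5 mod 251 = 241
  Delta = -8 * 241 mod 251 = 80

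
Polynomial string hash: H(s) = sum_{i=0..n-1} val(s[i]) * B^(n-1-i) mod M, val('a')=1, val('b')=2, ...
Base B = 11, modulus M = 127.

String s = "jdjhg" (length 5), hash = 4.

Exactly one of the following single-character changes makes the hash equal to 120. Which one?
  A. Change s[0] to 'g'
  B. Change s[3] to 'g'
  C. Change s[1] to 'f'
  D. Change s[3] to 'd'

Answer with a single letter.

Answer: B

Derivation:
Option A: s[0]='j'->'g', delta=(7-10)*11^4 mod 127 = 19, hash=4+19 mod 127 = 23
Option B: s[3]='h'->'g', delta=(7-8)*11^1 mod 127 = 116, hash=4+116 mod 127 = 120 <-- target
Option C: s[1]='d'->'f', delta=(6-4)*11^3 mod 127 = 122, hash=4+122 mod 127 = 126
Option D: s[3]='h'->'d', delta=(4-8)*11^1 mod 127 = 83, hash=4+83 mod 127 = 87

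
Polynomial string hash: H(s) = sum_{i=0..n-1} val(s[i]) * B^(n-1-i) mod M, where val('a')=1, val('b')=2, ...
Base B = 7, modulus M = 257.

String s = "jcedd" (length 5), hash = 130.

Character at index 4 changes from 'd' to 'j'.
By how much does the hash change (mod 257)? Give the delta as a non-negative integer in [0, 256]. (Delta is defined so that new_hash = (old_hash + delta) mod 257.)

Answer: 6

Derivation:
Delta formula: (val(new) - val(old)) * B^(n-1-k) mod M
  val('j') - val('d') = 10 - 4 = 6
  B^(n-1-k) = 7^0 mod 257 = 1
  Delta = 6 * 1 mod 257 = 6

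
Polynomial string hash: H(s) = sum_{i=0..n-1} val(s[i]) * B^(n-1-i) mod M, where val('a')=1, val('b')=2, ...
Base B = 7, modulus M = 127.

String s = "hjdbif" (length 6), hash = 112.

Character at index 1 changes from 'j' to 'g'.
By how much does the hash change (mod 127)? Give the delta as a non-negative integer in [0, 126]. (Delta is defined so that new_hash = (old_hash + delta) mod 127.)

Answer: 36

Derivation:
Delta formula: (val(new) - val(old)) * B^(n-1-k) mod M
  val('g') - val('j') = 7 - 10 = -3
  B^(n-1-k) = 7^4 mod 127 = 115
  Delta = -3 * 115 mod 127 = 36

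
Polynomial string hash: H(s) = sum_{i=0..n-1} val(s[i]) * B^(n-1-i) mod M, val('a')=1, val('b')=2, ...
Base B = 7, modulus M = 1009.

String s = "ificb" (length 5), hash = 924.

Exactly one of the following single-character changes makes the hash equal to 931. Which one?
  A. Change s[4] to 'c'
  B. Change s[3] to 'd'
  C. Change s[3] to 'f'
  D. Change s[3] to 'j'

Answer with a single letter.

Option A: s[4]='b'->'c', delta=(3-2)*7^0 mod 1009 = 1, hash=924+1 mod 1009 = 925
Option B: s[3]='c'->'d', delta=(4-3)*7^1 mod 1009 = 7, hash=924+7 mod 1009 = 931 <-- target
Option C: s[3]='c'->'f', delta=(6-3)*7^1 mod 1009 = 21, hash=924+21 mod 1009 = 945
Option D: s[3]='c'->'j', delta=(10-3)*7^1 mod 1009 = 49, hash=924+49 mod 1009 = 973

Answer: B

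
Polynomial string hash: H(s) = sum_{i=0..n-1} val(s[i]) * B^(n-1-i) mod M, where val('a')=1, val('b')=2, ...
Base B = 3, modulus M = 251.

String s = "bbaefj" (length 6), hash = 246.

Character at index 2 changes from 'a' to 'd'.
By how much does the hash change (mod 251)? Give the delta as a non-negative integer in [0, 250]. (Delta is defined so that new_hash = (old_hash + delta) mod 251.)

Delta formula: (val(new) - val(old)) * B^(n-1-k) mod M
  val('d') - val('a') = 4 - 1 = 3
  B^(n-1-k) = 3^3 mod 251 = 27
  Delta = 3 * 27 mod 251 = 81

Answer: 81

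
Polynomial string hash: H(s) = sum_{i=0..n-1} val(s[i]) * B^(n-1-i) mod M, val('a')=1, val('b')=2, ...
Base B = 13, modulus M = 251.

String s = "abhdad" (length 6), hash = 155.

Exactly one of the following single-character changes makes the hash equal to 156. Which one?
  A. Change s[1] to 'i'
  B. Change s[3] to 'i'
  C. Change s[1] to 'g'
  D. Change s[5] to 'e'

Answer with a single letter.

Answer: D

Derivation:
Option A: s[1]='b'->'i', delta=(9-2)*13^4 mod 251 = 131, hash=155+131 mod 251 = 35
Option B: s[3]='d'->'i', delta=(9-4)*13^2 mod 251 = 92, hash=155+92 mod 251 = 247
Option C: s[1]='b'->'g', delta=(7-2)*13^4 mod 251 = 237, hash=155+237 mod 251 = 141
Option D: s[5]='d'->'e', delta=(5-4)*13^0 mod 251 = 1, hash=155+1 mod 251 = 156 <-- target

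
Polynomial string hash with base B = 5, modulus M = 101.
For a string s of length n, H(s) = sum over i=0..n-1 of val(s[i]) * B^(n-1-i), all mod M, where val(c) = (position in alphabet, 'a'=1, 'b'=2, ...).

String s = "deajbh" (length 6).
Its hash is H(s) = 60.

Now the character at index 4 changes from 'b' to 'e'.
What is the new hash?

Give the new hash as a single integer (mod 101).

Answer: 75

Derivation:
val('b') = 2, val('e') = 5
Position k = 4, exponent = n-1-k = 1
B^1 mod M = 5^1 mod 101 = 5
Delta = (5 - 2) * 5 mod 101 = 15
New hash = (60 + 15) mod 101 = 75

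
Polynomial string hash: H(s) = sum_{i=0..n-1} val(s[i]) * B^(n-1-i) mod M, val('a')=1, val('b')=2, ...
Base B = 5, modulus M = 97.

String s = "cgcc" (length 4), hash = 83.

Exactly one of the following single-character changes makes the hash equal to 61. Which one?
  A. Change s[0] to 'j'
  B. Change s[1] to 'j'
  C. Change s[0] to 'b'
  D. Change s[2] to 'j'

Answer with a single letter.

Answer: B

Derivation:
Option A: s[0]='c'->'j', delta=(10-3)*5^3 mod 97 = 2, hash=83+2 mod 97 = 85
Option B: s[1]='g'->'j', delta=(10-7)*5^2 mod 97 = 75, hash=83+75 mod 97 = 61 <-- target
Option C: s[0]='c'->'b', delta=(2-3)*5^3 mod 97 = 69, hash=83+69 mod 97 = 55
Option D: s[2]='c'->'j', delta=(10-3)*5^1 mod 97 = 35, hash=83+35 mod 97 = 21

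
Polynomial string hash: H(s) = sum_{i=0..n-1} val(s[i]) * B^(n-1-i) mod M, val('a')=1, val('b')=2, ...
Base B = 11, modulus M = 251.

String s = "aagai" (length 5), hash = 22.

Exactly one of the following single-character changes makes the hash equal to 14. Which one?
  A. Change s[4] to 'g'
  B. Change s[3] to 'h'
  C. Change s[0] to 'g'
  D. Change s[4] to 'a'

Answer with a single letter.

Answer: D

Derivation:
Option A: s[4]='i'->'g', delta=(7-9)*11^0 mod 251 = 249, hash=22+249 mod 251 = 20
Option B: s[3]='a'->'h', delta=(8-1)*11^1 mod 251 = 77, hash=22+77 mod 251 = 99
Option C: s[0]='a'->'g', delta=(7-1)*11^4 mod 251 = 247, hash=22+247 mod 251 = 18
Option D: s[4]='i'->'a', delta=(1-9)*11^0 mod 251 = 243, hash=22+243 mod 251 = 14 <-- target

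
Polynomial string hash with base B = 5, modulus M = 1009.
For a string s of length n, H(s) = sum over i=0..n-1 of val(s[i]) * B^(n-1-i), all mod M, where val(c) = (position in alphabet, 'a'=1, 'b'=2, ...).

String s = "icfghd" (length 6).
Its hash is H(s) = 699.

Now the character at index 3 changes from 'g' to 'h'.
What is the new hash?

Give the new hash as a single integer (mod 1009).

Answer: 724

Derivation:
val('g') = 7, val('h') = 8
Position k = 3, exponent = n-1-k = 2
B^2 mod M = 5^2 mod 1009 = 25
Delta = (8 - 7) * 25 mod 1009 = 25
New hash = (699 + 25) mod 1009 = 724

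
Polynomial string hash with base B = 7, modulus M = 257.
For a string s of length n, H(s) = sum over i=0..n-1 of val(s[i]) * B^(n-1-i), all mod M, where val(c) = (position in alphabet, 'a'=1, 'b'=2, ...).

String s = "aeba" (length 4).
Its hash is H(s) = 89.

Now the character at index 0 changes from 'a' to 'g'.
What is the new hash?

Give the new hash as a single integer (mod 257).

val('a') = 1, val('g') = 7
Position k = 0, exponent = n-1-k = 3
B^3 mod M = 7^3 mod 257 = 86
Delta = (7 - 1) * 86 mod 257 = 2
New hash = (89 + 2) mod 257 = 91

Answer: 91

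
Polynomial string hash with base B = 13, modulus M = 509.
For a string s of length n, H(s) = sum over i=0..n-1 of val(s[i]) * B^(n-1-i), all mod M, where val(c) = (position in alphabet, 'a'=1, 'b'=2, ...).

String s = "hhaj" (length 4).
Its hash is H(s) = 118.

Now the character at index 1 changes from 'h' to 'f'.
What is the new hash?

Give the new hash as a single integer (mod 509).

Answer: 289

Derivation:
val('h') = 8, val('f') = 6
Position k = 1, exponent = n-1-k = 2
B^2 mod M = 13^2 mod 509 = 169
Delta = (6 - 8) * 169 mod 509 = 171
New hash = (118 + 171) mod 509 = 289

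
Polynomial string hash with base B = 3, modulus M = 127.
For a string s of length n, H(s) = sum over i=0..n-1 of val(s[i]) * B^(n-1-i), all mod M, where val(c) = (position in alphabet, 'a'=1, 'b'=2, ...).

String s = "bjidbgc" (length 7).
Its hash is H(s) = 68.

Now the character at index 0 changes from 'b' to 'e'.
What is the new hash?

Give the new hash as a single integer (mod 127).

Answer: 96

Derivation:
val('b') = 2, val('e') = 5
Position k = 0, exponent = n-1-k = 6
B^6 mod M = 3^6 mod 127 = 94
Delta = (5 - 2) * 94 mod 127 = 28
New hash = (68 + 28) mod 127 = 96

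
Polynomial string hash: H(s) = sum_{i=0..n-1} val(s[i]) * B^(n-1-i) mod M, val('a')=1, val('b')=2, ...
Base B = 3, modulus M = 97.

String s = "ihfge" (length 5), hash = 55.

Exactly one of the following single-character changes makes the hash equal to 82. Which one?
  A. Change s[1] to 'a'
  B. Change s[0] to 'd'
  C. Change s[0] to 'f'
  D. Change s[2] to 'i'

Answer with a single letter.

Answer: D

Derivation:
Option A: s[1]='h'->'a', delta=(1-8)*3^3 mod 97 = 5, hash=55+5 mod 97 = 60
Option B: s[0]='i'->'d', delta=(4-9)*3^4 mod 97 = 80, hash=55+80 mod 97 = 38
Option C: s[0]='i'->'f', delta=(6-9)*3^4 mod 97 = 48, hash=55+48 mod 97 = 6
Option D: s[2]='f'->'i', delta=(9-6)*3^2 mod 97 = 27, hash=55+27 mod 97 = 82 <-- target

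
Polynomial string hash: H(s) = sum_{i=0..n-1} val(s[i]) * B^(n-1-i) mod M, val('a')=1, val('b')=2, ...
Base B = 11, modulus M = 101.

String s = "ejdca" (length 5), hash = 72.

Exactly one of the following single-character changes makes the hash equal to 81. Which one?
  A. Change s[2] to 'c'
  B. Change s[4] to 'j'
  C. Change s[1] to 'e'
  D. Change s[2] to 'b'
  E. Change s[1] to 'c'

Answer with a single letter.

Answer: B

Derivation:
Option A: s[2]='d'->'c', delta=(3-4)*11^2 mod 101 = 81, hash=72+81 mod 101 = 52
Option B: s[4]='a'->'j', delta=(10-1)*11^0 mod 101 = 9, hash=72+9 mod 101 = 81 <-- target
Option C: s[1]='j'->'e', delta=(5-10)*11^3 mod 101 = 11, hash=72+11 mod 101 = 83
Option D: s[2]='d'->'b', delta=(2-4)*11^2 mod 101 = 61, hash=72+61 mod 101 = 32
Option E: s[1]='j'->'c', delta=(3-10)*11^3 mod 101 = 76, hash=72+76 mod 101 = 47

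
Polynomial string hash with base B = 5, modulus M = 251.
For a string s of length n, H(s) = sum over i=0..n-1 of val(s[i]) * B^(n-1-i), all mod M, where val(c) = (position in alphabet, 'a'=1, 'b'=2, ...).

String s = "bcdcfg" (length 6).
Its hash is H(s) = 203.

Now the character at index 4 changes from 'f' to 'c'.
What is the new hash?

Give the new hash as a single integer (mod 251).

val('f') = 6, val('c') = 3
Position k = 4, exponent = n-1-k = 1
B^1 mod M = 5^1 mod 251 = 5
Delta = (3 - 6) * 5 mod 251 = 236
New hash = (203 + 236) mod 251 = 188

Answer: 188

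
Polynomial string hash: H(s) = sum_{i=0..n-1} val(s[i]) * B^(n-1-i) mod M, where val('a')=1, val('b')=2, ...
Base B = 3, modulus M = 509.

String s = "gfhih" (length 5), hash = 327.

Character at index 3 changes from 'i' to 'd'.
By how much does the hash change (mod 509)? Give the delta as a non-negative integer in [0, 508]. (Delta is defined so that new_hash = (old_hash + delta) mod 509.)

Delta formula: (val(new) - val(old)) * B^(n-1-k) mod M
  val('d') - val('i') = 4 - 9 = -5
  B^(n-1-k) = 3^1 mod 509 = 3
  Delta = -5 * 3 mod 509 = 494

Answer: 494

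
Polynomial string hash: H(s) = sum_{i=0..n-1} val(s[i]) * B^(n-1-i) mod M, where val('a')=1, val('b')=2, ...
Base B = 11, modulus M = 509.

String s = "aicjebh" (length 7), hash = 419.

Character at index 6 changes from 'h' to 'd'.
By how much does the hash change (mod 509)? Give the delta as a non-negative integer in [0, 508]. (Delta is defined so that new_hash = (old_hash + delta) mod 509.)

Delta formula: (val(new) - val(old)) * B^(n-1-k) mod M
  val('d') - val('h') = 4 - 8 = -4
  B^(n-1-k) = 11^0 mod 509 = 1
  Delta = -4 * 1 mod 509 = 505

Answer: 505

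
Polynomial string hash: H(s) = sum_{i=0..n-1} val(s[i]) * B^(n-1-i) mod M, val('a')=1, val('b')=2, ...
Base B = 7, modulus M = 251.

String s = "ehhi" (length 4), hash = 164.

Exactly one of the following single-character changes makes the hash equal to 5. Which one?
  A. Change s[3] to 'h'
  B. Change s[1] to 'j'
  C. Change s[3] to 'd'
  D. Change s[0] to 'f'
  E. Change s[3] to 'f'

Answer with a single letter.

Option A: s[3]='i'->'h', delta=(8-9)*7^0 mod 251 = 250, hash=164+250 mod 251 = 163
Option B: s[1]='h'->'j', delta=(10-8)*7^2 mod 251 = 98, hash=164+98 mod 251 = 11
Option C: s[3]='i'->'d', delta=(4-9)*7^0 mod 251 = 246, hash=164+246 mod 251 = 159
Option D: s[0]='e'->'f', delta=(6-5)*7^3 mod 251 = 92, hash=164+92 mod 251 = 5 <-- target
Option E: s[3]='i'->'f', delta=(6-9)*7^0 mod 251 = 248, hash=164+248 mod 251 = 161

Answer: D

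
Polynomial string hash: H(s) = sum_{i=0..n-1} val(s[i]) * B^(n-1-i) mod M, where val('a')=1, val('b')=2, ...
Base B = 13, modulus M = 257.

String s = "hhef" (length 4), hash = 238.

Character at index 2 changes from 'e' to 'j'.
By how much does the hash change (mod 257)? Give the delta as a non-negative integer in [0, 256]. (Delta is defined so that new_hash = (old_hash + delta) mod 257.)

Answer: 65

Derivation:
Delta formula: (val(new) - val(old)) * B^(n-1-k) mod M
  val('j') - val('e') = 10 - 5 = 5
  B^(n-1-k) = 13^1 mod 257 = 13
  Delta = 5 * 13 mod 257 = 65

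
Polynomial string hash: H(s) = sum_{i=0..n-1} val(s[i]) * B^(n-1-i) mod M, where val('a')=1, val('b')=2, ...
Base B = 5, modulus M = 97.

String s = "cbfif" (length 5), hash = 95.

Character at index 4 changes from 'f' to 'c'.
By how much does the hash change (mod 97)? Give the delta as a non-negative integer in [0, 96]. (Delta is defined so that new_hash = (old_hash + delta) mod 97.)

Answer: 94

Derivation:
Delta formula: (val(new) - val(old)) * B^(n-1-k) mod M
  val('c') - val('f') = 3 - 6 = -3
  B^(n-1-k) = 5^0 mod 97 = 1
  Delta = -3 * 1 mod 97 = 94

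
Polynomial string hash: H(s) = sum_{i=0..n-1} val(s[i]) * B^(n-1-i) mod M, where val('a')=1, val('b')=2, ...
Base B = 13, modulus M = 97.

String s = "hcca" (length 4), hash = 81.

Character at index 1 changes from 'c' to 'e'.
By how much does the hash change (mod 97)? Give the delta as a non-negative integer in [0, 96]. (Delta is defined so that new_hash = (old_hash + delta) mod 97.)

Answer: 47

Derivation:
Delta formula: (val(new) - val(old)) * B^(n-1-k) mod M
  val('e') - val('c') = 5 - 3 = 2
  B^(n-1-k) = 13^2 mod 97 = 72
  Delta = 2 * 72 mod 97 = 47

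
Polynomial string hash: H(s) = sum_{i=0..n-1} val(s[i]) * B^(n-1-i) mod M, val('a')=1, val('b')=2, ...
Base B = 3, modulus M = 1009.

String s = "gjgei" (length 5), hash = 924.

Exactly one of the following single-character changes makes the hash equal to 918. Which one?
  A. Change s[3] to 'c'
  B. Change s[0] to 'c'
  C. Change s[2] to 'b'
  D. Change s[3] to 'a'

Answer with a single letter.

Option A: s[3]='e'->'c', delta=(3-5)*3^1 mod 1009 = 1003, hash=924+1003 mod 1009 = 918 <-- target
Option B: s[0]='g'->'c', delta=(3-7)*3^4 mod 1009 = 685, hash=924+685 mod 1009 = 600
Option C: s[2]='g'->'b', delta=(2-7)*3^2 mod 1009 = 964, hash=924+964 mod 1009 = 879
Option D: s[3]='e'->'a', delta=(1-5)*3^1 mod 1009 = 997, hash=924+997 mod 1009 = 912

Answer: A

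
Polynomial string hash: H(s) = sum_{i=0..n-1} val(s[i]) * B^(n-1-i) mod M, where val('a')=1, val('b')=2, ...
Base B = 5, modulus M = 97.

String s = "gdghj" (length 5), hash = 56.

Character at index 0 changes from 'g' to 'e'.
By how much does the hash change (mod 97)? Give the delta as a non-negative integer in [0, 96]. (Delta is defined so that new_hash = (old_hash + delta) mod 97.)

Answer: 11

Derivation:
Delta formula: (val(new) - val(old)) * B^(n-1-k) mod M
  val('e') - val('g') = 5 - 7 = -2
  B^(n-1-k) = 5^4 mod 97 = 43
  Delta = -2 * 43 mod 97 = 11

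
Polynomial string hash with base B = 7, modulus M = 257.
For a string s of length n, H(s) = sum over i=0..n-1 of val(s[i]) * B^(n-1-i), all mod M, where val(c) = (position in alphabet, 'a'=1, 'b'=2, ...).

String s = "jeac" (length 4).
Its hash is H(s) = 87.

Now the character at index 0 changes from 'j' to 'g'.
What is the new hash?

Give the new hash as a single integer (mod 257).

Answer: 86

Derivation:
val('j') = 10, val('g') = 7
Position k = 0, exponent = n-1-k = 3
B^3 mod M = 7^3 mod 257 = 86
Delta = (7 - 10) * 86 mod 257 = 256
New hash = (87 + 256) mod 257 = 86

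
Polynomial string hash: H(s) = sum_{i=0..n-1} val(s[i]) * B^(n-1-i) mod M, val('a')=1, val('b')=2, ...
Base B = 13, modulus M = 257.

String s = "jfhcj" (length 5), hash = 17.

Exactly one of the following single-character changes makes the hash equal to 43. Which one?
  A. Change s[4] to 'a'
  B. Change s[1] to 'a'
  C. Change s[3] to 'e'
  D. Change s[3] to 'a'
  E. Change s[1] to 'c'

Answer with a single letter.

Option A: s[4]='j'->'a', delta=(1-10)*13^0 mod 257 = 248, hash=17+248 mod 257 = 8
Option B: s[1]='f'->'a', delta=(1-6)*13^3 mod 257 = 66, hash=17+66 mod 257 = 83
Option C: s[3]='c'->'e', delta=(5-3)*13^1 mod 257 = 26, hash=17+26 mod 257 = 43 <-- target
Option D: s[3]='c'->'a', delta=(1-3)*13^1 mod 257 = 231, hash=17+231 mod 257 = 248
Option E: s[1]='f'->'c', delta=(3-6)*13^3 mod 257 = 91, hash=17+91 mod 257 = 108

Answer: C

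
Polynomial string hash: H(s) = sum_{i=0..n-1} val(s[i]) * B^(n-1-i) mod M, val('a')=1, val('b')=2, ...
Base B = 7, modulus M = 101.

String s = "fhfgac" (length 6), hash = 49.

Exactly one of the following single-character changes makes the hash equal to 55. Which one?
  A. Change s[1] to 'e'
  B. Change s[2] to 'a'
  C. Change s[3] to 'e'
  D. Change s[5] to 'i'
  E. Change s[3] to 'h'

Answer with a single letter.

Answer: D

Derivation:
Option A: s[1]='h'->'e', delta=(5-8)*7^4 mod 101 = 69, hash=49+69 mod 101 = 17
Option B: s[2]='f'->'a', delta=(1-6)*7^3 mod 101 = 2, hash=49+2 mod 101 = 51
Option C: s[3]='g'->'e', delta=(5-7)*7^2 mod 101 = 3, hash=49+3 mod 101 = 52
Option D: s[5]='c'->'i', delta=(9-3)*7^0 mod 101 = 6, hash=49+6 mod 101 = 55 <-- target
Option E: s[3]='g'->'h', delta=(8-7)*7^2 mod 101 = 49, hash=49+49 mod 101 = 98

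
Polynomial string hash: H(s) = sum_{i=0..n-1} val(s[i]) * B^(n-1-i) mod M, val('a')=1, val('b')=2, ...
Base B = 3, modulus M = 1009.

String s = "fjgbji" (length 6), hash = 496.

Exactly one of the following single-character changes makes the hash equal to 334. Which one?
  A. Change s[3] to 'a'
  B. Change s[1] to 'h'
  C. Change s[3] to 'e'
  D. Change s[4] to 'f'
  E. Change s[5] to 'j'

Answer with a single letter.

Option A: s[3]='b'->'a', delta=(1-2)*3^2 mod 1009 = 1000, hash=496+1000 mod 1009 = 487
Option B: s[1]='j'->'h', delta=(8-10)*3^4 mod 1009 = 847, hash=496+847 mod 1009 = 334 <-- target
Option C: s[3]='b'->'e', delta=(5-2)*3^2 mod 1009 = 27, hash=496+27 mod 1009 = 523
Option D: s[4]='j'->'f', delta=(6-10)*3^1 mod 1009 = 997, hash=496+997 mod 1009 = 484
Option E: s[5]='i'->'j', delta=(10-9)*3^0 mod 1009 = 1, hash=496+1 mod 1009 = 497

Answer: B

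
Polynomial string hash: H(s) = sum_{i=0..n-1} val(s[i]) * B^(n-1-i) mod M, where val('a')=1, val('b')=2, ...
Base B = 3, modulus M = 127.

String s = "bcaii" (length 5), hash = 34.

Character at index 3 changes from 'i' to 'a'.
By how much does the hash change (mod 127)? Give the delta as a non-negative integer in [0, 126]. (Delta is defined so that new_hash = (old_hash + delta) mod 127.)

Delta formula: (val(new) - val(old)) * B^(n-1-k) mod M
  val('a') - val('i') = 1 - 9 = -8
  B^(n-1-k) = 3^1 mod 127 = 3
  Delta = -8 * 3 mod 127 = 103

Answer: 103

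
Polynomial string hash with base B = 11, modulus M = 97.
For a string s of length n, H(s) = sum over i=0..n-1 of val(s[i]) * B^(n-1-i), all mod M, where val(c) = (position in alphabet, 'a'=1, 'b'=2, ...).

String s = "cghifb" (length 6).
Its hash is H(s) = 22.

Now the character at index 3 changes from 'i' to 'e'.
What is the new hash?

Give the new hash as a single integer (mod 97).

val('i') = 9, val('e') = 5
Position k = 3, exponent = n-1-k = 2
B^2 mod M = 11^2 mod 97 = 24
Delta = (5 - 9) * 24 mod 97 = 1
New hash = (22 + 1) mod 97 = 23

Answer: 23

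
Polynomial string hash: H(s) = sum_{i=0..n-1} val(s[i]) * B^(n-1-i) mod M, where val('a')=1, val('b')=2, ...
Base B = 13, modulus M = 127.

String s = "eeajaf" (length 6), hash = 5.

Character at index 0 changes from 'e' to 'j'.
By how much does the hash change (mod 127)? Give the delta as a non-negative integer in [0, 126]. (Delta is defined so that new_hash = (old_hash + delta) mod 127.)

Delta formula: (val(new) - val(old)) * B^(n-1-k) mod M
  val('j') - val('e') = 10 - 5 = 5
  B^(n-1-k) = 13^5 mod 127 = 72
  Delta = 5 * 72 mod 127 = 106

Answer: 106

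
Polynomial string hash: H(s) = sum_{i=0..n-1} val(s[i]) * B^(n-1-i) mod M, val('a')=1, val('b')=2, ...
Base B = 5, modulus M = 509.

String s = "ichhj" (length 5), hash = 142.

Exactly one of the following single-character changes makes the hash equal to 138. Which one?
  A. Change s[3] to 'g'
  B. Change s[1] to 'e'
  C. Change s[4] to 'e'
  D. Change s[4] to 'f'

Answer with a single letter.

Answer: D

Derivation:
Option A: s[3]='h'->'g', delta=(7-8)*5^1 mod 509 = 504, hash=142+504 mod 509 = 137
Option B: s[1]='c'->'e', delta=(5-3)*5^3 mod 509 = 250, hash=142+250 mod 509 = 392
Option C: s[4]='j'->'e', delta=(5-10)*5^0 mod 509 = 504, hash=142+504 mod 509 = 137
Option D: s[4]='j'->'f', delta=(6-10)*5^0 mod 509 = 505, hash=142+505 mod 509 = 138 <-- target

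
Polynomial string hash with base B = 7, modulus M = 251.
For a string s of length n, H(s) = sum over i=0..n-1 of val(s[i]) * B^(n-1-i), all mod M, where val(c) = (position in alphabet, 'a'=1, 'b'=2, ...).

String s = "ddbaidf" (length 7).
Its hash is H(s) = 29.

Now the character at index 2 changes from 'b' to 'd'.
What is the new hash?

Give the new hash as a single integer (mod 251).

Answer: 62

Derivation:
val('b') = 2, val('d') = 4
Position k = 2, exponent = n-1-k = 4
B^4 mod M = 7^4 mod 251 = 142
Delta = (4 - 2) * 142 mod 251 = 33
New hash = (29 + 33) mod 251 = 62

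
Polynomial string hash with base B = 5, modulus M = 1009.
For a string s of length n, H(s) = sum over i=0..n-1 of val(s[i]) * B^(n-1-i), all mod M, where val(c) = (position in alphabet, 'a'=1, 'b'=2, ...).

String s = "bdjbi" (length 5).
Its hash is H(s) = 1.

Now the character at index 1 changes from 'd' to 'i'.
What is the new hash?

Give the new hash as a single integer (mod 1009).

Answer: 626

Derivation:
val('d') = 4, val('i') = 9
Position k = 1, exponent = n-1-k = 3
B^3 mod M = 5^3 mod 1009 = 125
Delta = (9 - 4) * 125 mod 1009 = 625
New hash = (1 + 625) mod 1009 = 626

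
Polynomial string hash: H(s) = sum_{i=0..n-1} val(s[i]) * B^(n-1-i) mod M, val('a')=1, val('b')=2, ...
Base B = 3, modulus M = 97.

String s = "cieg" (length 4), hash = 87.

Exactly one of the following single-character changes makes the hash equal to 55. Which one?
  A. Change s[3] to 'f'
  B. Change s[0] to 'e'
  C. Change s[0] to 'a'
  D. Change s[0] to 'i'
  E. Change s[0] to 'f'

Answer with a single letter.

Answer: D

Derivation:
Option A: s[3]='g'->'f', delta=(6-7)*3^0 mod 97 = 96, hash=87+96 mod 97 = 86
Option B: s[0]='c'->'e', delta=(5-3)*3^3 mod 97 = 54, hash=87+54 mod 97 = 44
Option C: s[0]='c'->'a', delta=(1-3)*3^3 mod 97 = 43, hash=87+43 mod 97 = 33
Option D: s[0]='c'->'i', delta=(9-3)*3^3 mod 97 = 65, hash=87+65 mod 97 = 55 <-- target
Option E: s[0]='c'->'f', delta=(6-3)*3^3 mod 97 = 81, hash=87+81 mod 97 = 71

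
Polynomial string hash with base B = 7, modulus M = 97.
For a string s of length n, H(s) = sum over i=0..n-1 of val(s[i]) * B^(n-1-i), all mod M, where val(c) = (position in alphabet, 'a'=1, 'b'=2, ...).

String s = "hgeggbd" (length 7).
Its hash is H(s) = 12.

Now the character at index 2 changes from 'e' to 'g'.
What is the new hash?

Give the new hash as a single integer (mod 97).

Answer: 61

Derivation:
val('e') = 5, val('g') = 7
Position k = 2, exponent = n-1-k = 4
B^4 mod M = 7^4 mod 97 = 73
Delta = (7 - 5) * 73 mod 97 = 49
New hash = (12 + 49) mod 97 = 61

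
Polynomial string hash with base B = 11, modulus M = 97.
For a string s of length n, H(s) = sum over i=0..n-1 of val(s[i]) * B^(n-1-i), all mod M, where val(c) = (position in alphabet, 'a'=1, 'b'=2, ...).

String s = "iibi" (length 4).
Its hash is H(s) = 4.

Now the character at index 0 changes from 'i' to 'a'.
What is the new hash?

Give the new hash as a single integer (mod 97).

val('i') = 9, val('a') = 1
Position k = 0, exponent = n-1-k = 3
B^3 mod M = 11^3 mod 97 = 70
Delta = (1 - 9) * 70 mod 97 = 22
New hash = (4 + 22) mod 97 = 26

Answer: 26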